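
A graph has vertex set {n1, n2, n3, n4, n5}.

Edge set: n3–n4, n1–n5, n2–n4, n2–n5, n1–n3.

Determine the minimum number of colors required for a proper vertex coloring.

The cycle n2-n4-n3-n1-n5-n2 has odd length 5, so it cannot be 2-colored; at least 3 colors are needed.
3 colors suffice: color 1 → {n3, n5}; color 2 → {n1, n4}; color 3 → {n2}. No two adjacent vertices share a color.

3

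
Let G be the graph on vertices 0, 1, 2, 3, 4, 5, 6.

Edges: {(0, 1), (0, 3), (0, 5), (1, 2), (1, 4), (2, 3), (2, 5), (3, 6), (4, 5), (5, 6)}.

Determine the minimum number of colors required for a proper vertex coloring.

2

1 and 4 are adjacent, so at least 2 colors are needed.
A valid assignment using 2 colors: 0=b, 1=a, 2=b, 3=a, 4=b, 5=a, 6=b. Every edge joins two different colors.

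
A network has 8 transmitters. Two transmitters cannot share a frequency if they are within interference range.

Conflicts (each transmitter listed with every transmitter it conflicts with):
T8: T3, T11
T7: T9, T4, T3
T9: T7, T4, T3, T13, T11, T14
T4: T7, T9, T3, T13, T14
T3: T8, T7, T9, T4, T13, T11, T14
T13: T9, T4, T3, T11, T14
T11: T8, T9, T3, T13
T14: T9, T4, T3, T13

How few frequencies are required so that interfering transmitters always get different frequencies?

T9, T4, T3, T13, T14 pairwise conflict, so at least 5 frequencies are needed.
5 frequencies suffice: T8=2, T7=3, T9=2, T4=4, T3=1, T13=3, T11=4, T14=5. No two conflicting transmitters share a frequency.

5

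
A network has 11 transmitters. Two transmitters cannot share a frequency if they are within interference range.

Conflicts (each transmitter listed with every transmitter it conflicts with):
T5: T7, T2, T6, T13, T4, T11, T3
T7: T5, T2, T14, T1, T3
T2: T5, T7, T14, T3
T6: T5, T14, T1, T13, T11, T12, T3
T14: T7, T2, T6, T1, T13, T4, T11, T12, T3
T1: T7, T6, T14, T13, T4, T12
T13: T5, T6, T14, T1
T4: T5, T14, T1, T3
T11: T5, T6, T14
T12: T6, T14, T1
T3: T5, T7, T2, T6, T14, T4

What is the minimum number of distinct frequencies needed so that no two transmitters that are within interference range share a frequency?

4

T7, T2, T14, T3 are mutually in conflict, so at least 4 frequencies are needed.
4 frequencies suffice: frequency 1 → {T5, T14}; frequency 2 → {T7, T6, T4}; frequency 3 → {T1, T11, T3}; frequency 4 → {T2, T13, T12}. No two conflicting transmitters share a frequency.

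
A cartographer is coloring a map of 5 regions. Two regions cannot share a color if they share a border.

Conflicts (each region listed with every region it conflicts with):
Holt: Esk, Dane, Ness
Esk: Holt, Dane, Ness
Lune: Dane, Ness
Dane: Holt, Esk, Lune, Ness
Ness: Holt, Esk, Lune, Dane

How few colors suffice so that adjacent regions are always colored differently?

4

Holt, Esk, Dane, Ness pairwise conflict, so at least 4 colors are needed.
4 colors suffice: color 1 → {Ness}; color 2 → {Dane}; color 3 → {Holt, Lune}; color 4 → {Esk}. No two conflicting regions share a color.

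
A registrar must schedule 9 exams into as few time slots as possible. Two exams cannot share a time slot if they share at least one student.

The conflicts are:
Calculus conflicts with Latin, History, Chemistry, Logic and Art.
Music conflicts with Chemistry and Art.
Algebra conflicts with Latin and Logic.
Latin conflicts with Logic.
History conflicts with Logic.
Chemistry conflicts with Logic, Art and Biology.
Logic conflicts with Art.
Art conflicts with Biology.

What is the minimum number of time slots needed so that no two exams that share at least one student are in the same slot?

Calculus, Chemistry, Logic, Art pairwise conflict, so at least 4 time slots are needed.
4 time slots suffice: time slot 1 → {Music, Logic, Biology}; time slot 2 → {Calculus, Algebra}; time slot 3 → {Latin, History, Art}; time slot 4 → {Chemistry}. Each listed conflict is separated.

4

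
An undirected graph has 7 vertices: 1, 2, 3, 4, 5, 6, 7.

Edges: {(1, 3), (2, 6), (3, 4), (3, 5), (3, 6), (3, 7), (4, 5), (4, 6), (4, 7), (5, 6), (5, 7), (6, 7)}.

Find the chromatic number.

5

3, 4, 5, 6, 7 are mutually adjacent (a clique of size 5), so at least 5 colors are needed.
5 colors suffice: 1=a, 2=b, 3=b, 4=c, 5=d, 6=a, 7=e. No two adjacent vertices share a color.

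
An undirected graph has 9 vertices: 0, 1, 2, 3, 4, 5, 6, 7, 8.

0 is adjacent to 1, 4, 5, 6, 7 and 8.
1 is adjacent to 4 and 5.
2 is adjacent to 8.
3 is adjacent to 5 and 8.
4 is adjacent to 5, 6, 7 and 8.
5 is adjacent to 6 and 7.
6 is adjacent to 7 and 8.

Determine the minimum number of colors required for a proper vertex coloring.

0, 4, 5, 6, 7 form a clique, so at least 5 colors are needed.
A valid assignment using 5 colors: 0=blue, 1=yellow, 2=blue, 3=blue, 4=green, 5=red, 6=yellow, 7=purple, 8=red. Every edge joins two different colors.

5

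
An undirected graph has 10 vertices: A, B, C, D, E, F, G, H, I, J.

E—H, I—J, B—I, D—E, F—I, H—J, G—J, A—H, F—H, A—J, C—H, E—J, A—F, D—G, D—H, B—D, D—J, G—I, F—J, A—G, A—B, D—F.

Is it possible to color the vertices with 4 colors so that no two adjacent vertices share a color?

The chromatic number is 4. D, F, H, J are mutually adjacent (a clique of size 4), so at least 4 colors are needed.
4 colors suffice: A=2, B=1, C=1, D=2, E=4, F=4, G=3, H=3, I=2, J=1.
That is already a proper 4-coloring.

Yes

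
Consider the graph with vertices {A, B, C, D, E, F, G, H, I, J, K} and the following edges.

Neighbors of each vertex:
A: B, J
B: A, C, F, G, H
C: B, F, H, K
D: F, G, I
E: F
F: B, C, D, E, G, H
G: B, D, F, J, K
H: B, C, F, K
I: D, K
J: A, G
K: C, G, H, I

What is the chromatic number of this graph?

4

B, C, F, H are mutually adjacent (a clique of size 4), so at least 4 colors are needed.
4 colors suffice: color red → {F, J, K}; color blue → {B, D, E}; color green → {A, G, H, I}; color yellow → {C}. No two adjacent vertices share a color.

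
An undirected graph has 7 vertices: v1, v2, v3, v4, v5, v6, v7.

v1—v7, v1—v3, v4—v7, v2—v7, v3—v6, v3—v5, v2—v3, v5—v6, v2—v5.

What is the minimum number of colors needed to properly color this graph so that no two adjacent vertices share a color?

3

v2, v3, v5 are mutually adjacent, so at least 3 colors are needed.
A valid assignment using 3 colors: v1=blue, v2=green, v3=red, v4=blue, v5=blue, v6=green, v7=red. Each edge has distinct colors on its endpoints.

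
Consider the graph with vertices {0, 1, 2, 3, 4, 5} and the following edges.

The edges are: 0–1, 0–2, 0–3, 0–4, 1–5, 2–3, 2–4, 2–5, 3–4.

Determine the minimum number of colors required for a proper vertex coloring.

4

0, 2, 3, 4 form a clique, so at least 4 colors are needed.
4 colors suffice: color red → {0, 5}; color blue → {1, 2}; color green → {3}; color yellow → {4}. Each edge has distinct colors on its endpoints.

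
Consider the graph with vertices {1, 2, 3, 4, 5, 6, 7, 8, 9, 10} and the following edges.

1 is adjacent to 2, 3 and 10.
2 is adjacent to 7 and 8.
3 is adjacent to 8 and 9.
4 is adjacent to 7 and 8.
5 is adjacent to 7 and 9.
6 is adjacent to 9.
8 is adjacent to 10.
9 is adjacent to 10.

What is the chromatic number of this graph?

2

1 and 10 are adjacent, so at least 2 colors are needed.
2 colors suffice: color red → {1, 7, 8, 9}; color blue → {2, 3, 4, 5, 6, 10}. Each edge has distinct colors on its endpoints.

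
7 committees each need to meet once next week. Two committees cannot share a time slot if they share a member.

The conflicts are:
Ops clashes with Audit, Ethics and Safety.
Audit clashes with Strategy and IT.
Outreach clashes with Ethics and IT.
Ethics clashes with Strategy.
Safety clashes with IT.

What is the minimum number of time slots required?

3

The cycle Ops-Safety-IT-Outreach-Ethics-Ops has odd length 5, so it cannot be 2-colored; at least 3 time slots are needed.
A valid assignment using 3 time slots: Ops=2, Audit=3, Outreach=2, Ethics=1, Safety=3, Strategy=2, IT=1. Each listed conflict is separated.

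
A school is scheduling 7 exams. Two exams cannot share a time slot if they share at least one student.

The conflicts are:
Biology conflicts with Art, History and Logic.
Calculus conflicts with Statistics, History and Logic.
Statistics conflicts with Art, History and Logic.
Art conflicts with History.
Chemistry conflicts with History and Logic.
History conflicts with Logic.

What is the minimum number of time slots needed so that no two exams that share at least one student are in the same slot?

4

Calculus, Statistics, History, Logic pairwise conflict, so at least 4 time slots are needed.
A valid assignment using 4 time slots: Biology=3, Calculus=4, Statistics=3, Art=2, Chemistry=3, History=1, Logic=2. Each listed conflict is separated.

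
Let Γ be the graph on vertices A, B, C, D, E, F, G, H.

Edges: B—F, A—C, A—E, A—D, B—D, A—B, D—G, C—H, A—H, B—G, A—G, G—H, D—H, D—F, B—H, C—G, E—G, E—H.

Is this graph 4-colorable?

A, B, D, G, H are pairwise adjacent (a clique of size 5), so at least 5 colors are needed.
So 4 colors are not enough.

No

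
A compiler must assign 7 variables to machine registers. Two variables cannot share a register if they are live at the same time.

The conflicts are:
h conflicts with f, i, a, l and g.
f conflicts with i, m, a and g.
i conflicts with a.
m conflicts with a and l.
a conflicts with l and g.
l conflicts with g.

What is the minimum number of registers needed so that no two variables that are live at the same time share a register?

h, f, a, g all conflict with each other, so at least 4 registers are needed.
4 registers suffice: register 1 → {a}; register 2 → {f, l}; register 3 → {h, m}; register 4 → {i, g}. Each listed conflict is separated.

4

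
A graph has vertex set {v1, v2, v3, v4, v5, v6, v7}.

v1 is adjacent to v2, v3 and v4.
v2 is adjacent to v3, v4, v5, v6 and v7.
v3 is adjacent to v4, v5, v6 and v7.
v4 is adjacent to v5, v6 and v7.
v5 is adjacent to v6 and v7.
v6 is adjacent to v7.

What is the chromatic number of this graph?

v2, v3, v4, v5, v6, v7 form a clique, so at least 6 colors are needed.
6 colors suffice: color 1 → {v2}; color 2 → {v4}; color 3 → {v3}; color 4 → {v1, v7}; color 5 → {v5}; color 6 → {v6}. No two adjacent vertices share a color.

6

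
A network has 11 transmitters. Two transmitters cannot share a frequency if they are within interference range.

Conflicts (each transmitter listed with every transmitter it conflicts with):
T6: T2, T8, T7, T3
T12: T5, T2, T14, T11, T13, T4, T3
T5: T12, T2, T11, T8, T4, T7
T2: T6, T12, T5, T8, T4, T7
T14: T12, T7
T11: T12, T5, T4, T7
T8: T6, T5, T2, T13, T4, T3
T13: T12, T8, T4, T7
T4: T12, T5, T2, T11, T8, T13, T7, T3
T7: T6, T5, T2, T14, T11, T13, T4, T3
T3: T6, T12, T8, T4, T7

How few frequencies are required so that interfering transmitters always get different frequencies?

T5, T2, T4, T7 all conflict with each other, so at least 4 frequencies are needed.
Using 4 frequencies: T6=1, T12=2, T5=4, T2=3, T14=1, T11=3, T8=2, T13=3, T4=1, T7=2, T3=3. Each listed conflict is separated.

4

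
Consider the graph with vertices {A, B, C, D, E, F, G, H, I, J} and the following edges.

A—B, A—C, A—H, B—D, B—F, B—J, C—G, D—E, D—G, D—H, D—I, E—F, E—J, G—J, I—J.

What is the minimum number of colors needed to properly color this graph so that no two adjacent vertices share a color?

The cycle B-D-G-C-A-B has odd length 5, so it cannot be 2-colored; at least 3 colors are needed.
3 colors suffice: color 1 → {A, D, F, J}; color 2 → {B, E, G, H, I}; color 3 → {C}. Every edge joins two different colors.

3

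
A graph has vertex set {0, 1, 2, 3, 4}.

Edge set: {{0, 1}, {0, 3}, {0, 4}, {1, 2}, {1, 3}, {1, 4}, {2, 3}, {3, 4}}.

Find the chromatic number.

4

0, 1, 3, 4 form a clique, so at least 4 colors are needed.
4 colors suffice: color red → {1}; color blue → {3}; color green → {0, 2}; color yellow → {4}. Each edge has distinct colors on its endpoints.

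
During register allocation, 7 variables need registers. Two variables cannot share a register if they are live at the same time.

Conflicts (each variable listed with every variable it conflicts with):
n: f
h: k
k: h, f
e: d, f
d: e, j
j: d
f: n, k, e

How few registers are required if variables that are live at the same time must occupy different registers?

2

k and f conflict, so at least 2 registers are needed.
A valid assignment using 2 registers: n=2, h=1, k=2, e=2, d=1, j=2, f=1. No two conflicting variables share a register.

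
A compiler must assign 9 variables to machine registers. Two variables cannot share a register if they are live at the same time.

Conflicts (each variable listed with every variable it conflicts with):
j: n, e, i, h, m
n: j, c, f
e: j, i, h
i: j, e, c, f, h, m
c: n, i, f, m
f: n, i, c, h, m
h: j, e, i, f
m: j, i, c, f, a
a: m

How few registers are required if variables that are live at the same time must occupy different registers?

4

j, e, i, h all conflict with each other, so at least 4 registers are needed.
A valid assignment using 4 registers: j=3, n=1, e=4, i=1, c=4, f=3, h=2, m=2, a=1. Every pair that conflicts lands in different registers.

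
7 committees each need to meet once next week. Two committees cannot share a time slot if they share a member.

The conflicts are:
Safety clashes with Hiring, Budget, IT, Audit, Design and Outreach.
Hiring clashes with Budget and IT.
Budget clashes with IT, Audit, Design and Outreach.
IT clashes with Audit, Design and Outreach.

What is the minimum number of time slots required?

Safety, Budget, IT, Design all conflict with each other, so at least 4 time slots are needed.
4 time slots suffice: time slot 1 → {Safety}; time slot 2 → {IT}; time slot 3 → {Budget}; time slot 4 → {Hiring, Audit, Design, Outreach}. Every pair that conflicts lands in different time slots.

4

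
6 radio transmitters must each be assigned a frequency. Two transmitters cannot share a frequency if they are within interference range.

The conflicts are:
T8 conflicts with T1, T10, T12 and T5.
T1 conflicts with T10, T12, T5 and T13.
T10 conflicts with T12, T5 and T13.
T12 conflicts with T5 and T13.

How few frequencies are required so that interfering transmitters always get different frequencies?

5

T8, T1, T10, T12, T5 are mutually in conflict, so at least 5 frequencies are needed.
5 frequencies suffice: frequency 1 → {T10}; frequency 2 → {T12}; frequency 3 → {T1}; frequency 4 → {T5, T13}; frequency 5 → {T8}. Every pair that conflicts lands in different frequencies.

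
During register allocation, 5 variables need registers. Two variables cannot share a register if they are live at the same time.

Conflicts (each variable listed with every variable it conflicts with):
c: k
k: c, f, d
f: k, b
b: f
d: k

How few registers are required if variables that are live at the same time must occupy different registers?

k and d conflict, so at least 2 registers are needed.
2 registers suffice: register 1 → {k, b}; register 2 → {c, f, d}. Every pair that conflicts lands in different registers.

2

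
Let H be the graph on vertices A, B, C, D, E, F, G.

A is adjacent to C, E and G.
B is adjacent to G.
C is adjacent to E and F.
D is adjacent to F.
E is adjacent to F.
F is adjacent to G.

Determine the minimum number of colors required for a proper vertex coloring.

A, C, E are pairwise adjacent, so at least 3 colors are needed.
3 colors suffice: color 1 → {A, B, F}; color 2 → {D, E, G}; color 3 → {C}. Every edge joins two different colors.

3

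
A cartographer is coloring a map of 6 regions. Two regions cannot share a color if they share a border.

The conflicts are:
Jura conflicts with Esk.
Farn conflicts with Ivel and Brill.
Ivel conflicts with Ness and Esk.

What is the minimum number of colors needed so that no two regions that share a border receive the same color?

Ivel and Ness conflict, so at least 2 colors are needed.
2 colors suffice: color 1 → {Jura, Ivel, Brill}; color 2 → {Farn, Ness, Esk}. Each listed conflict is separated.

2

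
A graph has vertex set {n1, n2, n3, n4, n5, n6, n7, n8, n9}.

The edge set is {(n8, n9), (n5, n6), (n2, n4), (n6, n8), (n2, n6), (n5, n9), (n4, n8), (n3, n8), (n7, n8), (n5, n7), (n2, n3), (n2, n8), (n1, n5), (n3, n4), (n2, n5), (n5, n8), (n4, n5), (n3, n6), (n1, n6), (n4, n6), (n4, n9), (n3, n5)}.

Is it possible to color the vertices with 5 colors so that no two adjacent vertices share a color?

No

n2, n3, n4, n5, n6, n8 are mutually adjacent (a clique of size 6), so at least 6 colors are needed.
So 5 colors are not enough.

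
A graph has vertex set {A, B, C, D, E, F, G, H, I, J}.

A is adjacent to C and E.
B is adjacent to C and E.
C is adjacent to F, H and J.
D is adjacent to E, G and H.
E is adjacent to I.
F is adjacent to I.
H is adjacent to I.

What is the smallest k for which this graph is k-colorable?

3

The cycle E-I-F-C-A-E has odd length 5, so it cannot be 2-colored; at least 3 colors are needed.
3 colors suffice: A=blue, B=blue, C=red, D=green, E=red, F=blue, G=red, H=blue, I=green, J=blue. Each edge has distinct colors on its endpoints.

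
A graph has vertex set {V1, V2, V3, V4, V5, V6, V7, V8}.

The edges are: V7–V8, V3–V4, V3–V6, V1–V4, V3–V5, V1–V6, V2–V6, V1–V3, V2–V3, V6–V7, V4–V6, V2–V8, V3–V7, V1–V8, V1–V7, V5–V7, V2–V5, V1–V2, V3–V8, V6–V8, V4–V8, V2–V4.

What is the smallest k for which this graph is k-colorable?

6

V1, V2, V3, V4, V6, V8 form a clique, so at least 6 colors are needed.
6 colors suffice: color 1 → {V3}; color 2 → {V5, V8}; color 3 → {V1}; color 4 → {V6}; color 5 → {V2, V7}; color 6 → {V4}. No two adjacent vertices share a color.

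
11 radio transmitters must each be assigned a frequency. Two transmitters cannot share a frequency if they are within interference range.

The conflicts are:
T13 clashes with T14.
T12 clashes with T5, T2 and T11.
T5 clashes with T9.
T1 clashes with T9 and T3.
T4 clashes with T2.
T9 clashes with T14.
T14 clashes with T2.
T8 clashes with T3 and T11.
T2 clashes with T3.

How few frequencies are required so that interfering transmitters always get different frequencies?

The cycle T9-T1-T3-T2-T14-T9 has odd length 5, so it cannot be 2-colored; at least 3 frequencies are needed.
A valid assignment using 3 frequencies: T13=1, T12=2, T5=3, T1=3, T4=2, T9=1, T14=2, T8=1, T2=1, T3=2, T11=3. Each listed conflict is separated.

3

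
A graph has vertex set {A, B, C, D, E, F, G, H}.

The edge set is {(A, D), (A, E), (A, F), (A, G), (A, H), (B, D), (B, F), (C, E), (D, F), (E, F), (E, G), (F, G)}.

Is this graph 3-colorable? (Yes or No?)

A, E, F, G are mutually adjacent (a clique of size 4), so at least 4 colors are needed.
So 3 colors are not enough.

No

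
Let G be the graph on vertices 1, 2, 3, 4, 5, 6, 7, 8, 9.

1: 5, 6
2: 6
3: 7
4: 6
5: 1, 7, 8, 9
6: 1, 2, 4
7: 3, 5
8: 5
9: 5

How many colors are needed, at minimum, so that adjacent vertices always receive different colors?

1 and 6 are adjacent, so at least 2 colors are needed.
2 colors suffice: color a → {3, 5, 6}; color b → {1, 2, 4, 7, 8, 9}. Every edge joins two different colors.

2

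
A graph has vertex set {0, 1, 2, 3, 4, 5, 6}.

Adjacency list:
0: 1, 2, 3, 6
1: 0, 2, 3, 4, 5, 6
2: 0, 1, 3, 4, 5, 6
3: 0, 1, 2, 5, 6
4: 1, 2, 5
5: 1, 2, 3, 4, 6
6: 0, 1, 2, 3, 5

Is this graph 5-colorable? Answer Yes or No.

Yes

The chromatic number is 5. 1, 2, 3, 5, 6 form a clique, so at least 5 colors are needed.
5 colors suffice: color a → {2}; color b → {1}; color c → {3, 4}; color d → {0, 5}; color e → {6}.
That is already a proper 5-coloring.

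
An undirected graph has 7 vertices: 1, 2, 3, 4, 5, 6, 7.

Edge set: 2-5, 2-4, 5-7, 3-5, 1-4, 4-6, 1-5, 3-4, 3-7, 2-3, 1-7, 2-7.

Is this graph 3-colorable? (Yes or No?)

2, 3, 5, 7 form a clique, so at least 4 colors are needed.
So 3 colors are not enough.

No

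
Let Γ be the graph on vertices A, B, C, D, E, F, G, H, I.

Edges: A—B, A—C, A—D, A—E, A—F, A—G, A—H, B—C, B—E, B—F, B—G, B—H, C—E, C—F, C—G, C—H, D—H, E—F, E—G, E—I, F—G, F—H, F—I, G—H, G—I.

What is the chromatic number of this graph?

6

A, B, C, E, F, G form a clique, so at least 6 colors are needed.
6 colors suffice: color 1 → {A, I}; color 2 → {D, F}; color 3 → {G}; color 4 → {E, H}; color 5 → {B}; color 6 → {C}. Each edge has distinct colors on its endpoints.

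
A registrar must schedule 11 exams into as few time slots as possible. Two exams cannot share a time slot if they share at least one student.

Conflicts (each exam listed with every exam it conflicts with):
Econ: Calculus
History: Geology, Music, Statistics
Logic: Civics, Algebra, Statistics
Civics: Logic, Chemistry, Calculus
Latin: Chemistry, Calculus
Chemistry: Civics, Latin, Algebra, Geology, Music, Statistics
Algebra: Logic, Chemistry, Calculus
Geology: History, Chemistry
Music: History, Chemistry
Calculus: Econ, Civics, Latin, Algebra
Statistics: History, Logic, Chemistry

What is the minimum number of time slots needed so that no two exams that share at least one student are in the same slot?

2

Econ and Calculus conflict, so at least 2 time slots are needed.
2 time slots suffice: Econ=2, History=1, Logic=1, Civics=2, Latin=2, Chemistry=1, Algebra=2, Geology=2, Music=2, Calculus=1, Statistics=2. No two conflicting exams share a time slot.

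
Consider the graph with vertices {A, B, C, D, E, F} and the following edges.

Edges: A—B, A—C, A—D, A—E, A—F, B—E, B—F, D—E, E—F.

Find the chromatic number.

A, B, E, F are pairwise adjacent (a clique of size 4), so at least 4 colors are needed.
A valid assignment using 4 colors: A=red, B=green, C=blue, D=green, E=blue, F=yellow. Each edge has distinct colors on its endpoints.

4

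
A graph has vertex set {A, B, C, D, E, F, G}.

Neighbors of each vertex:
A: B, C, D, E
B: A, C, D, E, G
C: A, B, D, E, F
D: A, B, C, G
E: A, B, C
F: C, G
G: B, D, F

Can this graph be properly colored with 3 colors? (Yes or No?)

A, B, C, D form a clique, so at least 4 colors are needed.
So 3 colors are not enough.

No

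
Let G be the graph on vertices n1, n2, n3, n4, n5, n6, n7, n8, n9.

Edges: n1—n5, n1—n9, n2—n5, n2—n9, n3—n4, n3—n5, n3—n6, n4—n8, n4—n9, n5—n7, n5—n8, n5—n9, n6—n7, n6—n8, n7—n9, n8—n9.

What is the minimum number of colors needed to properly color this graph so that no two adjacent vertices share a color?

n1, n5, n9 are pairwise adjacent, so at least 3 colors are needed.
3 colors suffice: color 1 → {n6, n9}; color 2 → {n4, n5}; color 3 → {n1, n2, n3, n7, n8}. Each edge has distinct colors on its endpoints.

3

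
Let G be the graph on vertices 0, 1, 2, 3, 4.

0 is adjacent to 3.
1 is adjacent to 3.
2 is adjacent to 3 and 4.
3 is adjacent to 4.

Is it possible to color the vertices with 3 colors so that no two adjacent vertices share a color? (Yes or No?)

The chromatic number is 3. 2, 3, 4 are pairwise adjacent, so at least 3 colors are needed.
A valid assignment using 3 colors: 0=b, 1=b, 2=b, 3=a, 4=c.
That is already a proper 3-coloring.

Yes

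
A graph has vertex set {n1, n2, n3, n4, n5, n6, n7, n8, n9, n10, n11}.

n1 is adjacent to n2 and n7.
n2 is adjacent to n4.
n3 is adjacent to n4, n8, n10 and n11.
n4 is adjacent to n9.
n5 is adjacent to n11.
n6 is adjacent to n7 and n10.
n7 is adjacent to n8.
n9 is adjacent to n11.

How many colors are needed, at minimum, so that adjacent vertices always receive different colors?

3

The cycle n8-n7-n6-n10-n3-n8 has odd length 5, so it cannot be 2-colored; at least 3 colors are needed.
A valid assignment using 3 colors: n1=2, n2=1, n3=1, n4=2, n5=1, n6=2, n7=1, n8=2, n9=1, n10=3, n11=2. Every edge joins two different colors.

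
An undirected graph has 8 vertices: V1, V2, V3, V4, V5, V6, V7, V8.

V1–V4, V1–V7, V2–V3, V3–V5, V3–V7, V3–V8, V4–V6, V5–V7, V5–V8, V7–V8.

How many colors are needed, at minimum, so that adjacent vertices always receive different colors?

V3, V5, V7, V8 are pairwise adjacent (a clique of size 4), so at least 4 colors are needed.
4 colors suffice: color 1 → {V2, V4, V7}; color 2 → {V1, V3, V6}; color 3 → {V8}; color 4 → {V5}. Every edge joins two different colors.

4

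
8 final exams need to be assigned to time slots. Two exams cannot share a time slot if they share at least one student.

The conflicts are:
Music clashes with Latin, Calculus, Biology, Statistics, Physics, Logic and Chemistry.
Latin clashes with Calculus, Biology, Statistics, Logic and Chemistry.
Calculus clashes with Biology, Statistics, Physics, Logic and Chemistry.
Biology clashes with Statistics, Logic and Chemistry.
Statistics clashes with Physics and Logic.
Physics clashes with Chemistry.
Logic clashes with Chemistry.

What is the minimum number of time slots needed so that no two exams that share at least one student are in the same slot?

6

Music, Latin, Calculus, Biology, Statistics, Logic are mutually in conflict, so at least 6 time slots are needed.
6 time slots suffice: time slot 1 → {Music}; time slot 2 → {Calculus}; time slot 3 → {Latin, Physics}; time slot 4 → {Statistics, Chemistry}; time slot 5 → {Biology}; time slot 6 → {Logic}. Every pair that conflicts lands in different time slots.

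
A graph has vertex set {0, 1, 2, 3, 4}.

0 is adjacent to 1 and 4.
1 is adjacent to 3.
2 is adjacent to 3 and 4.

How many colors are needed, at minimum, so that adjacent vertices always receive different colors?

3

The cycle 4-0-1-3-2-4 has odd length 5, so it cannot be 2-colored; at least 3 colors are needed.
3 colors suffice: 0=b, 1=a, 2=c, 3=b, 4=a. Each edge has distinct colors on its endpoints.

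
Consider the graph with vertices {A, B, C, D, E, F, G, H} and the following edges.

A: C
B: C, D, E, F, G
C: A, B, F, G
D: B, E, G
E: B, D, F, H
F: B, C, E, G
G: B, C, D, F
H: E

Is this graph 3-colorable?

B, C, F, G are pairwise adjacent (a clique of size 4), so at least 4 colors are needed.
So 3 colors are not enough.

No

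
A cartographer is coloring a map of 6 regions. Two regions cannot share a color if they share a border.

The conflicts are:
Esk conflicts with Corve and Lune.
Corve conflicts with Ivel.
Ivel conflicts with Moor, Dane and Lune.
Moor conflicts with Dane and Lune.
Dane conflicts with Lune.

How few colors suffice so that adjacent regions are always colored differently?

Ivel, Moor, Dane, Lune all conflict with each other, so at least 4 colors are needed.
4 colors suffice: Esk=2, Corve=1, Ivel=2, Moor=4, Dane=3, Lune=1. No two conflicting regions share a color.

4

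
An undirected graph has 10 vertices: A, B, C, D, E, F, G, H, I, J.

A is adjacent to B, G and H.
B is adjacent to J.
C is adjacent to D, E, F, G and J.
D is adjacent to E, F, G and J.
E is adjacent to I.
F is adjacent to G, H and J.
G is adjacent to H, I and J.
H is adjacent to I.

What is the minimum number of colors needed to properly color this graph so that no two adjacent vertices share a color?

C, D, F, G, J are pairwise adjacent (a clique of size 5), so at least 5 colors are needed.
A valid assignment using 5 colors: A=3, B=1, C=2, D=4, E=1, F=3, G=1, H=2, I=3, J=5. Every edge joins two different colors.

5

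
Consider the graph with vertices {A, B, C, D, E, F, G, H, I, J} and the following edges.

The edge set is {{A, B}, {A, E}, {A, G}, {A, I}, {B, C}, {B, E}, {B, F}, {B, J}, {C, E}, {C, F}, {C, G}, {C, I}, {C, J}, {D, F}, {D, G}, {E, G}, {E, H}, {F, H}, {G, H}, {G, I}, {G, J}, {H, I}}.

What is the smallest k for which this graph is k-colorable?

3

G, H, I are mutually adjacent, so at least 3 colors are needed.
3 colors suffice: color 1 → {B, G}; color 2 → {A, C, D, H}; color 3 → {E, F, I, J}. Every edge joins two different colors.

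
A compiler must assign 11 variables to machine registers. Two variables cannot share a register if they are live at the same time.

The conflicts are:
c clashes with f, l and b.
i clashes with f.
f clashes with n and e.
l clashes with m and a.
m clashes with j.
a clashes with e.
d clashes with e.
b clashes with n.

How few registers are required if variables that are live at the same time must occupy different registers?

3

The cycle a-l-c-f-e-a has odd length 5, so it cannot be 2-colored; at least 3 registers are needed.
3 registers suffice: register 1 → {f, l, d, b, j}; register 2 → {c, i, m, n, e}; register 3 → {a}. Each listed conflict is separated.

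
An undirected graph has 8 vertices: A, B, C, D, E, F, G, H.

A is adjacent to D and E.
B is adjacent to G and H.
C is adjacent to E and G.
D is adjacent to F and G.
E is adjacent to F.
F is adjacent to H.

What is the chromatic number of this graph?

The cycle F-H-B-G-D-F has odd length 5, so it cannot be 2-colored; at least 3 colors are needed.
3 colors suffice: color 1 → {E, G, H}; color 2 → {A, B, C, F}; color 3 → {D}. No two adjacent vertices share a color.

3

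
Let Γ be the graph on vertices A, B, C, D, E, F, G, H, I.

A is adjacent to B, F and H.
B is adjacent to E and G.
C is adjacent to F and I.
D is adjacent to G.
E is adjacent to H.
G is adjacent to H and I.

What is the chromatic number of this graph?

D and G are adjacent, so at least 2 colors are needed.
2 colors suffice: color red → {A, C, E, G}; color blue → {B, D, F, H, I}. Every edge joins two different colors.

2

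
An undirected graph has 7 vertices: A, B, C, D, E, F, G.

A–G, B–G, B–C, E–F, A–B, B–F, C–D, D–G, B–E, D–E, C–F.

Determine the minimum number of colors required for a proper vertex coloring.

3

B, C, F are pairwise adjacent, so at least 3 colors are needed.
A valid assignment using 3 colors: A=3, B=1, C=2, D=1, E=2, F=3, G=2. Every edge joins two different colors.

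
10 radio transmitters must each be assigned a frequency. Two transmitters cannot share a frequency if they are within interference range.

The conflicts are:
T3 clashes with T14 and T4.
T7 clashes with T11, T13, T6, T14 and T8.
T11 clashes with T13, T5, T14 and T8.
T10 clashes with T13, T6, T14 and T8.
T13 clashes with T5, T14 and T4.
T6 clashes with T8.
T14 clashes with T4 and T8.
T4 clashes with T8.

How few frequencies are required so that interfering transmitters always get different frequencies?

T7, T11, T14, T8 pairwise conflict, so at least 4 frequencies are needed.
A valid assignment using 4 frequencies: T3=2, T7=3, T11=4, T10=3, T13=2, T5=1, T6=1, T14=1, T4=3, T8=2. Every pair that conflicts lands in different frequencies.

4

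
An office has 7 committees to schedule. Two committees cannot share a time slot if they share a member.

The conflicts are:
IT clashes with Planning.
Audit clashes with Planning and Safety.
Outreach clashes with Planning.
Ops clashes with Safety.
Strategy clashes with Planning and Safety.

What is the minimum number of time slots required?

Ops and Safety conflict, so at least 2 time slots are needed.
Using 2 time slots: IT=2, Audit=2, Outreach=2, Ops=2, Strategy=2, Planning=1, Safety=1. No two conflicting committees share a time slot.

2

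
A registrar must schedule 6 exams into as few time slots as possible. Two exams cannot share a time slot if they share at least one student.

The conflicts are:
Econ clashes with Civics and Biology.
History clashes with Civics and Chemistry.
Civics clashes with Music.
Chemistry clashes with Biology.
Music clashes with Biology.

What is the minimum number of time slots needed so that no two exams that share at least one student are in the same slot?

3

The cycle Civics-History-Chemistry-Biology-Music-Civics has odd length 5, so it cannot be 2-colored; at least 3 time slots are needed.
3 time slots suffice: Econ=2, History=3, Civics=1, Chemistry=2, Music=2, Biology=1. No two conflicting exams share a time slot.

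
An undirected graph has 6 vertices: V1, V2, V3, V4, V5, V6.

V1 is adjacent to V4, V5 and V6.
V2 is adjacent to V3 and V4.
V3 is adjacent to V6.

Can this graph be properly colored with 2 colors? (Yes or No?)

The cycle V3-V6-V1-V4-V2-V3 has odd length 5, so it cannot be 2-colored; at least 3 colors are needed.
So 2 colors are not enough.

No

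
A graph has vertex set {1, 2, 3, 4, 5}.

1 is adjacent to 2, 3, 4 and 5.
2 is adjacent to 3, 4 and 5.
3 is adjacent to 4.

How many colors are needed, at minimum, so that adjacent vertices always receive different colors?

1, 2, 3, 4 form a clique, so at least 4 colors are needed.
A valid assignment using 4 colors: 1=blue, 2=red, 3=yellow, 4=green, 5=green. Every edge joins two different colors.

4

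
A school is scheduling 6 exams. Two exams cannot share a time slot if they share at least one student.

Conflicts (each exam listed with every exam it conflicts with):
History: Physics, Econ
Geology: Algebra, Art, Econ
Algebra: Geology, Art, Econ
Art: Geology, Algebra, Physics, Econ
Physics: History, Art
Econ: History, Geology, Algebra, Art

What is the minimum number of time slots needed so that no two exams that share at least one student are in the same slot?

Geology, Algebra, Art, Econ are mutually in conflict, so at least 4 time slots are needed.
4 time slots suffice: time slot 1 → {Physics, Econ}; time slot 2 → {History, Art}; time slot 3 → {Geology}; time slot 4 → {Algebra}. Each listed conflict is separated.

4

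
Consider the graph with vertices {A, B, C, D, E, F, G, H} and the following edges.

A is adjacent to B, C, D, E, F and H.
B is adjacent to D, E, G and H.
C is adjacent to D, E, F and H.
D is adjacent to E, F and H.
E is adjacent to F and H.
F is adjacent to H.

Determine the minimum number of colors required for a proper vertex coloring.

A, C, D, E, F, H form a clique, so at least 6 colors are needed.
6 colors suffice: color 1 → {G, H}; color 2 → {A}; color 3 → {E}; color 4 → {D}; color 5 → {B, F}; color 6 → {C}. Each edge has distinct colors on its endpoints.

6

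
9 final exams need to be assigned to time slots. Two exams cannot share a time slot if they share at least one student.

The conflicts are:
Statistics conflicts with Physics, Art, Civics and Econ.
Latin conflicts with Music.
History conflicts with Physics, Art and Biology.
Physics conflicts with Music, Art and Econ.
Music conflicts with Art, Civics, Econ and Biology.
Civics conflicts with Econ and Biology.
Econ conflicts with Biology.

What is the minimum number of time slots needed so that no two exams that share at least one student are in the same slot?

Music, Civics, Econ, Biology pairwise conflict, so at least 4 time slots are needed.
Using 4 time slots: Statistics=1, Latin=2, History=1, Physics=3, Music=1, Art=2, Civics=3, Econ=2, Biology=4. Every pair that conflicts lands in different time slots.

4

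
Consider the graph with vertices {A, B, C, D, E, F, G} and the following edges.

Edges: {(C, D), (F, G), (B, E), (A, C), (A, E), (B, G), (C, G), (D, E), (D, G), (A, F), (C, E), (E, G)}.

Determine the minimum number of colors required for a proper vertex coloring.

C, D, E, G form a clique, so at least 4 colors are needed.
4 colors suffice: A=1, B=3, C=3, D=4, E=2, F=2, G=1. No two adjacent vertices share a color.

4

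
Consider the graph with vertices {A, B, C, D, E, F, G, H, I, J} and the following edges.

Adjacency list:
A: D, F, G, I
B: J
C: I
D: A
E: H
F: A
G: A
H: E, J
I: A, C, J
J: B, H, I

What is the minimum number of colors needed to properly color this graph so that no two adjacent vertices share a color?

2

A and D are adjacent, so at least 2 colors are needed.
2 colors suffice: A=red, B=blue, C=red, D=blue, E=red, F=blue, G=blue, H=blue, I=blue, J=red. No two adjacent vertices share a color.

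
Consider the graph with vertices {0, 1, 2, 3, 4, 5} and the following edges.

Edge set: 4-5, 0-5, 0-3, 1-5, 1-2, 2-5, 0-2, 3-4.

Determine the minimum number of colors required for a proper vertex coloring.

0, 2, 5 are mutually adjacent, so at least 3 colors are needed.
3 colors suffice: 0=blue, 1=blue, 2=green, 3=red, 4=blue, 5=red. Every edge joins two different colors.

3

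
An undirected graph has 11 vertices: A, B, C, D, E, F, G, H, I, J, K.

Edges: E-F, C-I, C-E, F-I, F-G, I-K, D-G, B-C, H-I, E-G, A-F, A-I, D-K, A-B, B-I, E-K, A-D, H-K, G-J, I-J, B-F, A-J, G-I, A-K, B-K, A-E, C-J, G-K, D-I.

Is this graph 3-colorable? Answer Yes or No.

No

A, B, F, I are mutually adjacent (a clique of size 4), so at least 4 colors are needed.
So 3 colors are not enough.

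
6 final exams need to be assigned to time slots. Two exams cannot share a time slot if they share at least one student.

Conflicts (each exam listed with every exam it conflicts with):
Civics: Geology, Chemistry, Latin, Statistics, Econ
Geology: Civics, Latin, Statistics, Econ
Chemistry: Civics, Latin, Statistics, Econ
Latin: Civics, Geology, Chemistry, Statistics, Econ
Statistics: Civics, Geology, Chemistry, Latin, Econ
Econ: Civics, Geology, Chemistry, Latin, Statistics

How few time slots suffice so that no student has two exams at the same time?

5

Civics, Chemistry, Latin, Statistics, Econ are mutually in conflict, so at least 5 time slots are needed.
5 time slots suffice: time slot 1 → {Econ}; time slot 2 → {Latin}; time slot 3 → {Civics}; time slot 4 → {Statistics}; time slot 5 → {Geology, Chemistry}. Every pair that conflicts lands in different time slots.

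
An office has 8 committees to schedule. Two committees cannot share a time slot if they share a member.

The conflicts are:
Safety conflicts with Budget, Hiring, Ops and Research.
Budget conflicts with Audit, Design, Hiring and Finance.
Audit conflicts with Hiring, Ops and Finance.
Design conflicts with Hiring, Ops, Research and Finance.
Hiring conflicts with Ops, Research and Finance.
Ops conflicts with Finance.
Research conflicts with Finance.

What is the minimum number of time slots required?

Audit, Hiring, Ops, Finance pairwise conflict, so at least 4 time slots are needed.
4 time slots suffice: time slot 1 → {Hiring}; time slot 2 → {Safety, Finance}; time slot 3 → {Budget, Ops, Research}; time slot 4 → {Audit, Design}. Every pair that conflicts lands in different time slots.

4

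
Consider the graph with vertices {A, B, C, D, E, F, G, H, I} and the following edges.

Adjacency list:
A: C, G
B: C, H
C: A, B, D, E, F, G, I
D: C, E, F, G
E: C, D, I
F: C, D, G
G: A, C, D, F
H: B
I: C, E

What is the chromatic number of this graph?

4

C, D, F, G form a clique, so at least 4 colors are needed.
4 colors suffice: color 1 → {C, H}; color 2 → {A, B, D, I}; color 3 → {E, G}; color 4 → {F}. No two adjacent vertices share a color.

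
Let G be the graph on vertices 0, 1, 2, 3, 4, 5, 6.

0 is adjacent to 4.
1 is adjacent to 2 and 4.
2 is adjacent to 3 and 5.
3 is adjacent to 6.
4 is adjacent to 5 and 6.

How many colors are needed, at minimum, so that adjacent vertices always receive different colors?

The cycle 1-2-3-6-4-1 has odd length 5, so it cannot be 2-colored; at least 3 colors are needed.
A valid assignment using 3 colors: 0=blue, 1=blue, 2=red, 3=blue, 4=red, 5=blue, 6=green. Every edge joins two different colors.

3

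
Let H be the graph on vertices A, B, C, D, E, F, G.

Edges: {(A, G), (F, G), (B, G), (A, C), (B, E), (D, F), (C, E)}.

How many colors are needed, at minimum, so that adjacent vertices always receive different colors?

The cycle C-A-G-B-E-C has odd length 5, so it cannot be 2-colored; at least 3 colors are needed.
3 colors suffice: color 1 → {D, E, G}; color 2 → {A, B, F}; color 3 → {C}. Every edge joins two different colors.

3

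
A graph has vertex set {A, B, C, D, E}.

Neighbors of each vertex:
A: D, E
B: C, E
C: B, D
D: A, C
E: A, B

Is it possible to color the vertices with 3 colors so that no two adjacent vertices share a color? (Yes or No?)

Yes

The chromatic number is 3. The cycle A-D-C-B-E-A has odd length 5, so it cannot be 2-colored; at least 3 colors are needed.
3 colors suffice: color 1 → {C, E}; color 2 → {B, D}; color 3 → {A}.
That is already a proper 3-coloring.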